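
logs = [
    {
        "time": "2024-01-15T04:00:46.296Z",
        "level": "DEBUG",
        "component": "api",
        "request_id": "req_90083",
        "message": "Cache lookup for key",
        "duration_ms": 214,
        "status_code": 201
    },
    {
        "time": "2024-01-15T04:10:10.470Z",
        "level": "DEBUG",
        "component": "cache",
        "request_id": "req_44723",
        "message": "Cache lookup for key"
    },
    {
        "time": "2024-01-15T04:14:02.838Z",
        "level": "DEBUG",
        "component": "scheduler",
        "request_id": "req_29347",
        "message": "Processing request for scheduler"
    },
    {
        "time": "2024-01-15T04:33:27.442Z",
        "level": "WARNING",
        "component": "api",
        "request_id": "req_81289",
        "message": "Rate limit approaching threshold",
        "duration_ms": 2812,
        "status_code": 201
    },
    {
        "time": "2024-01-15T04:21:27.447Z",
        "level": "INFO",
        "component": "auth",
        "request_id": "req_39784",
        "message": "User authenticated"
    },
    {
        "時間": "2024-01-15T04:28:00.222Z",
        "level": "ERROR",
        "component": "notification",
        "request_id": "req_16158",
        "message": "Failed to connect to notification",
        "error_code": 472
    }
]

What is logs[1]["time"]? "2024-01-15T04:10:10.470Z"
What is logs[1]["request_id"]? "req_44723"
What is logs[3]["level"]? "WARNING"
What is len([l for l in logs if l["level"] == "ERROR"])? 1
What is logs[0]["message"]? "Cache lookup for key"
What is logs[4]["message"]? "User authenticated"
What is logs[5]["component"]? "notification"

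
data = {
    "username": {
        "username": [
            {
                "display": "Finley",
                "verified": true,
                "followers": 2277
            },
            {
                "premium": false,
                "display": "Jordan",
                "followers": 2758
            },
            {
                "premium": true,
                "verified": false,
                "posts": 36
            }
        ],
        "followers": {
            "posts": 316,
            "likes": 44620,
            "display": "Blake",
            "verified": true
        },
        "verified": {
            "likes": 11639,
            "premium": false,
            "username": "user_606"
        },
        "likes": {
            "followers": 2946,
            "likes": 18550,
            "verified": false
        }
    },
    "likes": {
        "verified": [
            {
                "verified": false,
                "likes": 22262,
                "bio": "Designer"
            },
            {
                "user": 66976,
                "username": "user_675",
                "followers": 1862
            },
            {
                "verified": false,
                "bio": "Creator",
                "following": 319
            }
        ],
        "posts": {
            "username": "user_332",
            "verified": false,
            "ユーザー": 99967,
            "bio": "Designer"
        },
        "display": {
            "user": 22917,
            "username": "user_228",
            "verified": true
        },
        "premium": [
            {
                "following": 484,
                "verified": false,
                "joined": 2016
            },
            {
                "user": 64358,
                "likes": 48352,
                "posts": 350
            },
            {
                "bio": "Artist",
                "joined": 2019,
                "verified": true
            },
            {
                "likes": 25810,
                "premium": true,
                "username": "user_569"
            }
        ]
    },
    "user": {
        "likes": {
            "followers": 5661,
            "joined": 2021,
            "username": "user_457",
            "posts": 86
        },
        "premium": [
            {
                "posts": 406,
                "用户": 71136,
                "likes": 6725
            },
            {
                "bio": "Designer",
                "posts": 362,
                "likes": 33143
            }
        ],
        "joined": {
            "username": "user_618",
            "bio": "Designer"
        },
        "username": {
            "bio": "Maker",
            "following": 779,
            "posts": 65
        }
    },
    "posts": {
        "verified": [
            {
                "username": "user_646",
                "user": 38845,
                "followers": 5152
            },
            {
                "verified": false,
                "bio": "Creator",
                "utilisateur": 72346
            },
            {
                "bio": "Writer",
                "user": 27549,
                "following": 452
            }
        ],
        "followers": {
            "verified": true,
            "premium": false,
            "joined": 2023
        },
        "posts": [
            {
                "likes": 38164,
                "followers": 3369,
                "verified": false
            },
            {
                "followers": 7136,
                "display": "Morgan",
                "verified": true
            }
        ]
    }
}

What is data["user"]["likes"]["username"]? "user_457"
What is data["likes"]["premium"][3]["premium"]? True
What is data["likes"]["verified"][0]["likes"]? 22262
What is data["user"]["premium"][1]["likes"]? 33143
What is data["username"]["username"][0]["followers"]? 2277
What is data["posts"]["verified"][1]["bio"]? "Creator"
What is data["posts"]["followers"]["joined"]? 2023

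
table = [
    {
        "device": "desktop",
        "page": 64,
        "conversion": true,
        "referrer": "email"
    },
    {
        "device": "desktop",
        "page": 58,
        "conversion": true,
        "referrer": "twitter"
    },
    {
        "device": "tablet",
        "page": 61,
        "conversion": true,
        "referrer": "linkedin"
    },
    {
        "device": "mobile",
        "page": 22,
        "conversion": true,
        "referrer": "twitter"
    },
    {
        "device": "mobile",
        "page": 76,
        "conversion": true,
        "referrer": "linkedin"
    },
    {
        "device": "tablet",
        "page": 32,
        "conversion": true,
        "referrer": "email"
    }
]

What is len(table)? 6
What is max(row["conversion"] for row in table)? True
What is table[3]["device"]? "mobile"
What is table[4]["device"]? "mobile"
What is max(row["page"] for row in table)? 76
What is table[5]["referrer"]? "email"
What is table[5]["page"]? 32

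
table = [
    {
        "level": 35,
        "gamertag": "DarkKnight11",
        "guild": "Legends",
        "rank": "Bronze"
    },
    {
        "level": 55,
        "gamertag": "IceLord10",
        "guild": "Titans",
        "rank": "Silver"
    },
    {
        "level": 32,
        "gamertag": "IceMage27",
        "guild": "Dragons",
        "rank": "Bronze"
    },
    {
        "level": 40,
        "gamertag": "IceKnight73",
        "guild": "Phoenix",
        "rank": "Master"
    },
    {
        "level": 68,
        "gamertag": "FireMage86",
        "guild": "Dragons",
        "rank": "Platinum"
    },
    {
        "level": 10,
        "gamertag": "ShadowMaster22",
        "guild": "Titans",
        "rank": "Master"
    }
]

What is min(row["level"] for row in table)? 10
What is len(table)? 6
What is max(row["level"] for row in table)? 68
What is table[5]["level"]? 10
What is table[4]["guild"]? "Dragons"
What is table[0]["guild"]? "Legends"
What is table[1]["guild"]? "Titans"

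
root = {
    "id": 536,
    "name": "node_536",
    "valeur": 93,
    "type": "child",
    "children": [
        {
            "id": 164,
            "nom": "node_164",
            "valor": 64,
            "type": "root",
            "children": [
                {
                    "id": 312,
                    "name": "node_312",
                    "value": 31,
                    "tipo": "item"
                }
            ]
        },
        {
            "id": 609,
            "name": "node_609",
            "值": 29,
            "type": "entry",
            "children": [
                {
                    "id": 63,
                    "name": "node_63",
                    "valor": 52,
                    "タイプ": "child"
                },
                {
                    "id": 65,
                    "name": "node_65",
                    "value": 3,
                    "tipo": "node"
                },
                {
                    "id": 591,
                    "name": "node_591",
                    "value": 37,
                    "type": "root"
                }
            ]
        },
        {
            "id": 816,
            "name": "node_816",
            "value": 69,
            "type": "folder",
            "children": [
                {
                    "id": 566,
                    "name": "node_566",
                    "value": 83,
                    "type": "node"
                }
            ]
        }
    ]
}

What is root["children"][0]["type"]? "root"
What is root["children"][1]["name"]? "node_609"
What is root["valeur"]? 93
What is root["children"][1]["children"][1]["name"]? "node_65"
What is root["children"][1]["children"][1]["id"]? 65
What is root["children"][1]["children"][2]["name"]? "node_591"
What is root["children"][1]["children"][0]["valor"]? 52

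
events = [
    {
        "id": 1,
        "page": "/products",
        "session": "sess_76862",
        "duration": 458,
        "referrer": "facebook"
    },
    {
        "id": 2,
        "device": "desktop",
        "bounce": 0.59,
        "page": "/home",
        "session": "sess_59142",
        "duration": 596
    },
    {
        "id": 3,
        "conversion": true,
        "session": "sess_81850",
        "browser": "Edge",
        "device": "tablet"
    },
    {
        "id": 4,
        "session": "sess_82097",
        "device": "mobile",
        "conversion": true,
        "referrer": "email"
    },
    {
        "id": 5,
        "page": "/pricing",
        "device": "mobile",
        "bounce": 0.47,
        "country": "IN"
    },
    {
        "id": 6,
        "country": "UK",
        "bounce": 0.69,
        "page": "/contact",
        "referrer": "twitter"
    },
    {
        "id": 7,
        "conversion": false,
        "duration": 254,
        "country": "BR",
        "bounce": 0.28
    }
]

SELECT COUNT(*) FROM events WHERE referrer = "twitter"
1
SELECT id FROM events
[1, 2, 3, 4, 5, 6, 7]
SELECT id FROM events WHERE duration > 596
[]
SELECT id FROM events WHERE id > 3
[4, 5, 6, 7]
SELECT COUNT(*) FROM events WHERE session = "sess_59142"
1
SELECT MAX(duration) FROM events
596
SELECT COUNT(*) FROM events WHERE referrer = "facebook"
1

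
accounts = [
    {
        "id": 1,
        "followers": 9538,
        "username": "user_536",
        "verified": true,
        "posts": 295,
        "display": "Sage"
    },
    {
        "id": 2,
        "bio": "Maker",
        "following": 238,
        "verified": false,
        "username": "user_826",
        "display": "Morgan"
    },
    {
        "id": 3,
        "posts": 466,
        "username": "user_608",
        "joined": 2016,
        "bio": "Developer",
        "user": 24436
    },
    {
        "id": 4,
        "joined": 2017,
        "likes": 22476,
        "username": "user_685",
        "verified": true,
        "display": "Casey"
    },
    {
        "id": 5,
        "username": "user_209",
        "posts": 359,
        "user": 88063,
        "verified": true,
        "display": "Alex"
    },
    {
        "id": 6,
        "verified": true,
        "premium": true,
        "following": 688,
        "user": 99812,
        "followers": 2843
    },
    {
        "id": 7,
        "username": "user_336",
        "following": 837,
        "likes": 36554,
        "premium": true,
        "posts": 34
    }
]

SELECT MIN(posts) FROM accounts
34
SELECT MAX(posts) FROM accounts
466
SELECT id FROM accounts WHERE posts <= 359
[1, 5, 7]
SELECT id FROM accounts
[1, 2, 3, 4, 5, 6, 7]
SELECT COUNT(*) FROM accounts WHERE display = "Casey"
1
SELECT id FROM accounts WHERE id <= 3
[1, 2, 3]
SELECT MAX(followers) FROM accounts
9538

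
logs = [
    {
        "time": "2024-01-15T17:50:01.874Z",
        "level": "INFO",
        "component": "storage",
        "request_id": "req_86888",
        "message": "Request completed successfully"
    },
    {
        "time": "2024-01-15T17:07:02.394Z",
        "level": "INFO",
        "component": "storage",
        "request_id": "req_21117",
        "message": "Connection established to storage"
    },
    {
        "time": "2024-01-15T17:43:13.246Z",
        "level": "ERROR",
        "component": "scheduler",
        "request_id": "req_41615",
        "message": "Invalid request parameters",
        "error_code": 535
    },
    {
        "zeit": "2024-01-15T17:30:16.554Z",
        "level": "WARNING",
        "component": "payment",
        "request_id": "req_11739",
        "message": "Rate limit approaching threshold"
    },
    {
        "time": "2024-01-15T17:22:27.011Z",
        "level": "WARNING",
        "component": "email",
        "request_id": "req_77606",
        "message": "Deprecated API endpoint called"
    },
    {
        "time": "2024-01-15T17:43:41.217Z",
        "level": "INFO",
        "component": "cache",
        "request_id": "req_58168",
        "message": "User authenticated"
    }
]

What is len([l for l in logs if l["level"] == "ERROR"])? 1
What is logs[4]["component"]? "email"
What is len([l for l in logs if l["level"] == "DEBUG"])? 0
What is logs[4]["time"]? "2024-01-15T17:22:27.011Z"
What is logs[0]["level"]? "INFO"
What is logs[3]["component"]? "payment"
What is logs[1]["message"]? "Connection established to storage"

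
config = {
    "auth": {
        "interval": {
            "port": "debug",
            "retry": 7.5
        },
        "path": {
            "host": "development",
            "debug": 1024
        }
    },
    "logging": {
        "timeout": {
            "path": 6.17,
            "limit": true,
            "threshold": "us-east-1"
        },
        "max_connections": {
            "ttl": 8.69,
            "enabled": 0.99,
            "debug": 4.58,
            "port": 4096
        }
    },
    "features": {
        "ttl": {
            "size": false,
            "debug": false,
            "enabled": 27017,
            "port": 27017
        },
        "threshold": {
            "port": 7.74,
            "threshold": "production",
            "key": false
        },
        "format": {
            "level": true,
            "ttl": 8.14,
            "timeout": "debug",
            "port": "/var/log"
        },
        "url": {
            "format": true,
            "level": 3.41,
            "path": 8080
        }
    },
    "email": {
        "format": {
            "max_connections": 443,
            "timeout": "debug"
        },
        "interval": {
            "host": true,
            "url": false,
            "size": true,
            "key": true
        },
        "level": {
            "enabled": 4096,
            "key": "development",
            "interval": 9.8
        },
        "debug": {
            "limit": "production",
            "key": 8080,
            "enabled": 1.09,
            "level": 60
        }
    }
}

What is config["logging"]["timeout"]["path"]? 6.17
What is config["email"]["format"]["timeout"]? "debug"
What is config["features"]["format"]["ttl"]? 8.14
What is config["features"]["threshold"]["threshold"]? "production"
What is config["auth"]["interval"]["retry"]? 7.5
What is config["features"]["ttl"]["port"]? 27017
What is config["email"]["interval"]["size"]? True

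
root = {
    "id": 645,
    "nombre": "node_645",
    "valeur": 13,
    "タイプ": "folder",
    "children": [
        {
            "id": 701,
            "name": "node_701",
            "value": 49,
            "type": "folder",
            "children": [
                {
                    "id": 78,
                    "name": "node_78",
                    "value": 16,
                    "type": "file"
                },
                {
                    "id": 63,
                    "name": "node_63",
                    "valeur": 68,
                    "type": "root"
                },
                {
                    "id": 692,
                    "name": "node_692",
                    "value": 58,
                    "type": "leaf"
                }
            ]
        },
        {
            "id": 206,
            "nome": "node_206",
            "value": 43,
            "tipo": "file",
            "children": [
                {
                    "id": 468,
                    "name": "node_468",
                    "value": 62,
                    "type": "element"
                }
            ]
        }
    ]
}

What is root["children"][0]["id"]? 701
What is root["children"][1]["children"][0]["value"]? 62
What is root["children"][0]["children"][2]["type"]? "leaf"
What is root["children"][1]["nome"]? "node_206"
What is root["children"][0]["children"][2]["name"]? "node_692"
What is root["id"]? 645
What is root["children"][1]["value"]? 43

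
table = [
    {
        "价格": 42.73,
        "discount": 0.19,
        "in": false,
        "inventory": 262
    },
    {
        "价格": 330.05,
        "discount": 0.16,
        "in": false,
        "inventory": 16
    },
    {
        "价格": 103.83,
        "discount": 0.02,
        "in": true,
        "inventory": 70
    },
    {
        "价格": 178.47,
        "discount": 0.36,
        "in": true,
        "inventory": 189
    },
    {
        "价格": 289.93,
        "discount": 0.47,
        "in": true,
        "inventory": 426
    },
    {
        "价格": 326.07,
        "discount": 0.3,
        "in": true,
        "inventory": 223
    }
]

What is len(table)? 6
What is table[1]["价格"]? 330.05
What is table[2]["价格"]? 103.83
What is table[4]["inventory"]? 426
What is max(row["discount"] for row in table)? 0.47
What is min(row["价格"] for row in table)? 42.73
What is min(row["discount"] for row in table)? 0.02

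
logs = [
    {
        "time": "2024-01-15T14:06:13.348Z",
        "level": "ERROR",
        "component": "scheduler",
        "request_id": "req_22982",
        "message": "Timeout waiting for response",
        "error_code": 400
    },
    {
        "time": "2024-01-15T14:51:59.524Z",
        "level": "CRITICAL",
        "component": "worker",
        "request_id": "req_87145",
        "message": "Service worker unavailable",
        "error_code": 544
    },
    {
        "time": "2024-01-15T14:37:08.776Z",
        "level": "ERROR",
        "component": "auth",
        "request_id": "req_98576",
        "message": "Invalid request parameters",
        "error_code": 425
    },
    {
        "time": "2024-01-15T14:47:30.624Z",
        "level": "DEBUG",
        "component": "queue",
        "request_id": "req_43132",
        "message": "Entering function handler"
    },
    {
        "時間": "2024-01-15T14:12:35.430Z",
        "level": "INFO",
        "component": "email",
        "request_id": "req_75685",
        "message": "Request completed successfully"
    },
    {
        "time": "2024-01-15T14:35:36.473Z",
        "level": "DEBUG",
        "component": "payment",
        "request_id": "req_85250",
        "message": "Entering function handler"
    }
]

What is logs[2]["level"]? "ERROR"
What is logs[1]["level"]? "CRITICAL"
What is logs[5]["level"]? "DEBUG"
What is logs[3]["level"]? "DEBUG"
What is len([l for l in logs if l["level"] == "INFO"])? 1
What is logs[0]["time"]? "2024-01-15T14:06:13.348Z"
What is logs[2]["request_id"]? "req_98576"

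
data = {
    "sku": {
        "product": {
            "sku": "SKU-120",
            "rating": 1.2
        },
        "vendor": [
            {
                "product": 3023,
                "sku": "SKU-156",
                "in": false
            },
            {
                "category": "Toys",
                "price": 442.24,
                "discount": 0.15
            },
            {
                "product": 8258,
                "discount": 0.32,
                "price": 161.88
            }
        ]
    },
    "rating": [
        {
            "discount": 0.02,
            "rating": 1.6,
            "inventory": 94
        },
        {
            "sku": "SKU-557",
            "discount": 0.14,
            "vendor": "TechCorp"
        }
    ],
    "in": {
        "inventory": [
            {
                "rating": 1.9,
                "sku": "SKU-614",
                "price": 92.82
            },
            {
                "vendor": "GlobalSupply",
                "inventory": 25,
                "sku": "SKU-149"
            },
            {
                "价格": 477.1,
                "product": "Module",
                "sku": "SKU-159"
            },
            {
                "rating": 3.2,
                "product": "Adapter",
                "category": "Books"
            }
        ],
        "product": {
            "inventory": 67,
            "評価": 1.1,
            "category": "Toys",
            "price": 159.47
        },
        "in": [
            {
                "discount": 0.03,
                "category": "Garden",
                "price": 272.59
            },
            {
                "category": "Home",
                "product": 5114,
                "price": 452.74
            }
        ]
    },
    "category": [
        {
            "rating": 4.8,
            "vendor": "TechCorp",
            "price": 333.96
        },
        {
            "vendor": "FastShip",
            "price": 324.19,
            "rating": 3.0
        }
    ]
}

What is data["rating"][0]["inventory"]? 94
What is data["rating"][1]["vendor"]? "TechCorp"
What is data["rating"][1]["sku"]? "SKU-557"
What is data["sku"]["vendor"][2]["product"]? 8258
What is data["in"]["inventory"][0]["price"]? 92.82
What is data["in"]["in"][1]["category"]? "Home"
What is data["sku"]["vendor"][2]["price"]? 161.88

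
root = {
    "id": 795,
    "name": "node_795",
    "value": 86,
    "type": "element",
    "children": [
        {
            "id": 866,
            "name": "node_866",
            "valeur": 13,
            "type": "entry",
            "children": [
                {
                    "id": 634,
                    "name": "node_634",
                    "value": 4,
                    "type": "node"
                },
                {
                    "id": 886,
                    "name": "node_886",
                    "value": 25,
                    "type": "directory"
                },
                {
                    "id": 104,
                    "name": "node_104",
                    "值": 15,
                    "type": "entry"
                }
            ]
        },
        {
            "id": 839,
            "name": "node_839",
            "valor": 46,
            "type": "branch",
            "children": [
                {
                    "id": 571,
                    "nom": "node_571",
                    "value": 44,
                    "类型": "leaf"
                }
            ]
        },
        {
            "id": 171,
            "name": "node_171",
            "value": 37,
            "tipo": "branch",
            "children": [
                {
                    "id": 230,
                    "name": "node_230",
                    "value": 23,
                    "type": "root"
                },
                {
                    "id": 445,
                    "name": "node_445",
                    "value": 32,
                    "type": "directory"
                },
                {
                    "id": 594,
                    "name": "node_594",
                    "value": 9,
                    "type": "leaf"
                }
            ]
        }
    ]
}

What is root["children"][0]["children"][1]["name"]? "node_886"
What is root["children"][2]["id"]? 171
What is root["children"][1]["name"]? "node_839"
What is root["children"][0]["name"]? "node_866"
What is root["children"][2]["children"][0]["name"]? "node_230"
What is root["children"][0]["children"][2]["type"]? "entry"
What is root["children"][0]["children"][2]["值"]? 15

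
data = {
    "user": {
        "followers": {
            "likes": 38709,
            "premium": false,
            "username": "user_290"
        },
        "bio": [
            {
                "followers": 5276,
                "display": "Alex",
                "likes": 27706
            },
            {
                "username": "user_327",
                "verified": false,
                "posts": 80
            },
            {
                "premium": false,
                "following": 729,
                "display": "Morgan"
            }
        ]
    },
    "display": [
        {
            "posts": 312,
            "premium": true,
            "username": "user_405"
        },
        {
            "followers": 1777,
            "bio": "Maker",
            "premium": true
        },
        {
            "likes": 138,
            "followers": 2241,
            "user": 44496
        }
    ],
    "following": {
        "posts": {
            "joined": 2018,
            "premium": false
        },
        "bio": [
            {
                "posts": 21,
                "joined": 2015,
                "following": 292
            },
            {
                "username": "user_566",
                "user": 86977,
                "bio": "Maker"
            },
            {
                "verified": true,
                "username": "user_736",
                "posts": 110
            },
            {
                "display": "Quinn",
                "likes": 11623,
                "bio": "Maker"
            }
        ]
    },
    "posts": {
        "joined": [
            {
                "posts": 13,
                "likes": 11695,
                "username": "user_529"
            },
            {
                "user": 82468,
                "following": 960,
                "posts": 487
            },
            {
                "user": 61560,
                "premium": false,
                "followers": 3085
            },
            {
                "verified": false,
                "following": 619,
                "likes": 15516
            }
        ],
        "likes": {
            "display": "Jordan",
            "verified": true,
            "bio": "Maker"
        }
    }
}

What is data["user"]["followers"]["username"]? "user_290"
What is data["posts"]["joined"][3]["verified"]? False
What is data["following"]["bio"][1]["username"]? "user_566"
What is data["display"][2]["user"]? 44496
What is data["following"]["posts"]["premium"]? False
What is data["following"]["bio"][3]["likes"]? 11623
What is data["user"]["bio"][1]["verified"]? False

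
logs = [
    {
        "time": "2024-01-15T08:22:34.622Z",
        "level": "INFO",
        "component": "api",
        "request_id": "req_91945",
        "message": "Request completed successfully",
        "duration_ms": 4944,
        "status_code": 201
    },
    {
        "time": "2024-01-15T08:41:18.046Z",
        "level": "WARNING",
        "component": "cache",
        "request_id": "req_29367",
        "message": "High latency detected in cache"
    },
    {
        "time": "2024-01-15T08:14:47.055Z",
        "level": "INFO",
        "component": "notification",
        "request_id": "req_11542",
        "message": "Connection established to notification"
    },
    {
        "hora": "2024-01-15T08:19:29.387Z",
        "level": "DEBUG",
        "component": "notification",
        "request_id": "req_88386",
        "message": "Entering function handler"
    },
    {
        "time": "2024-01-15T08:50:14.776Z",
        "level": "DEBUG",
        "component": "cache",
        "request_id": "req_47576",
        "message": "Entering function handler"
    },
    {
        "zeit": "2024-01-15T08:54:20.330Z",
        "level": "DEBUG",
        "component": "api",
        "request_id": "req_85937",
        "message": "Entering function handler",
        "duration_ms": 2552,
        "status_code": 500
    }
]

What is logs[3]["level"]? "DEBUG"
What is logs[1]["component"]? "cache"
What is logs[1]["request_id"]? "req_29367"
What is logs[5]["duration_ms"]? 2552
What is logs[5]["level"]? "DEBUG"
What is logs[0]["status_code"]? 201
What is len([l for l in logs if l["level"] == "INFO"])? 2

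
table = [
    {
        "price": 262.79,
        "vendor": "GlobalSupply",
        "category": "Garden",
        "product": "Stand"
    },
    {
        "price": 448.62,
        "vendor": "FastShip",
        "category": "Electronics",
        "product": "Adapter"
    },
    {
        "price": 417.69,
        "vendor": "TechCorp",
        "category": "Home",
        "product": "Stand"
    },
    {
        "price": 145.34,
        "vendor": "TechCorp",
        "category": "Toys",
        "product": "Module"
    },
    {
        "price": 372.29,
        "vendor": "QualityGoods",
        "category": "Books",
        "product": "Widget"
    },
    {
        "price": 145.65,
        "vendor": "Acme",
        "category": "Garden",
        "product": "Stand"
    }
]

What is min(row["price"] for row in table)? 145.34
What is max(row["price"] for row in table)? 448.62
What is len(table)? 6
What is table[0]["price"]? 262.79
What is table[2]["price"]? 417.69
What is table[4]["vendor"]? "QualityGoods"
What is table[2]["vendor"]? "TechCorp"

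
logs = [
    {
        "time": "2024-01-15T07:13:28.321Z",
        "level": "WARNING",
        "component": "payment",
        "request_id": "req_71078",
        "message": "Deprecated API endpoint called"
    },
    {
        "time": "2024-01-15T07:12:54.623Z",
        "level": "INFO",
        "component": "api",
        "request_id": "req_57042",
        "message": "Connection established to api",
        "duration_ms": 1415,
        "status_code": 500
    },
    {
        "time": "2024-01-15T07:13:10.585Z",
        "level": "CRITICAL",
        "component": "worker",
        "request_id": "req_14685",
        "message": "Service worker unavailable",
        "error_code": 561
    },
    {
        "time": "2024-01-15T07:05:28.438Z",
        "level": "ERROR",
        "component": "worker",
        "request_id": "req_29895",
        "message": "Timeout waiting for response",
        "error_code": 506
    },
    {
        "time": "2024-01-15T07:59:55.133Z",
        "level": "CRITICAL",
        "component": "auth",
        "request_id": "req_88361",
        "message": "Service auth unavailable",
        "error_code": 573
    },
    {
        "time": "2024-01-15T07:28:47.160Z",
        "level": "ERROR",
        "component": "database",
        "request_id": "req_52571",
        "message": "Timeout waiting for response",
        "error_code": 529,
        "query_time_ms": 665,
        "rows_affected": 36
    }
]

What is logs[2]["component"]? "worker"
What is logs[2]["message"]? "Service worker unavailable"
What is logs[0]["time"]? "2024-01-15T07:13:28.321Z"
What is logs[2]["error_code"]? 561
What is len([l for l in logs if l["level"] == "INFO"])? 1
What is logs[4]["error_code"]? 573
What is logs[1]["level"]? "INFO"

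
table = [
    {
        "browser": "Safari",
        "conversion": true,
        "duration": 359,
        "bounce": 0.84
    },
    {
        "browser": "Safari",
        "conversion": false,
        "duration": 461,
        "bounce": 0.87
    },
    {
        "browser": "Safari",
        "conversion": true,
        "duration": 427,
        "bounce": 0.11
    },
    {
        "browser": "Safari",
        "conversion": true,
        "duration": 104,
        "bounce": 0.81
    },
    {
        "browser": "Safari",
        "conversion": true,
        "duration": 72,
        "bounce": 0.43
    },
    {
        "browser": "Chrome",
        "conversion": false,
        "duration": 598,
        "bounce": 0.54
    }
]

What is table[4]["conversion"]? True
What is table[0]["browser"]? "Safari"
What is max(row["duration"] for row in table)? 598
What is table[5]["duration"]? 598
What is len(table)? 6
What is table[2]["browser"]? "Safari"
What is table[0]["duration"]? 359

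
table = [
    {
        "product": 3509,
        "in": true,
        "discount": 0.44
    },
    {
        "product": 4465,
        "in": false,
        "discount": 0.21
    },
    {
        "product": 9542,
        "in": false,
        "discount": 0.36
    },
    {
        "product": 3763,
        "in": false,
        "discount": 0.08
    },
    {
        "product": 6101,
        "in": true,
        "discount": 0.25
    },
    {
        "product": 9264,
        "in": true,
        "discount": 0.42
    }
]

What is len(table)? 6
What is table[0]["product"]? 3509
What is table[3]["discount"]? 0.08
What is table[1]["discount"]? 0.21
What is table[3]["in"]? False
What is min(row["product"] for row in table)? 3509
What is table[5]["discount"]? 0.42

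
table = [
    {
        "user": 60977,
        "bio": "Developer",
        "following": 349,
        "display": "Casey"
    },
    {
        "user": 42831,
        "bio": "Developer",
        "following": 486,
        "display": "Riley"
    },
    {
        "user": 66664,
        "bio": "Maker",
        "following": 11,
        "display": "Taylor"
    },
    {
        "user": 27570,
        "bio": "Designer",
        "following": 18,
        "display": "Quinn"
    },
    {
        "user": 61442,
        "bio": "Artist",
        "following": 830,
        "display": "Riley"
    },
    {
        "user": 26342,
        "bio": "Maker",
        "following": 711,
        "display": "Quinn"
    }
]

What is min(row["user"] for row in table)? 26342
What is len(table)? 6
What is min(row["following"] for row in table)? 11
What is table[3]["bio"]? "Designer"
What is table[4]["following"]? 830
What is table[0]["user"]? 60977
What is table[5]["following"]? 711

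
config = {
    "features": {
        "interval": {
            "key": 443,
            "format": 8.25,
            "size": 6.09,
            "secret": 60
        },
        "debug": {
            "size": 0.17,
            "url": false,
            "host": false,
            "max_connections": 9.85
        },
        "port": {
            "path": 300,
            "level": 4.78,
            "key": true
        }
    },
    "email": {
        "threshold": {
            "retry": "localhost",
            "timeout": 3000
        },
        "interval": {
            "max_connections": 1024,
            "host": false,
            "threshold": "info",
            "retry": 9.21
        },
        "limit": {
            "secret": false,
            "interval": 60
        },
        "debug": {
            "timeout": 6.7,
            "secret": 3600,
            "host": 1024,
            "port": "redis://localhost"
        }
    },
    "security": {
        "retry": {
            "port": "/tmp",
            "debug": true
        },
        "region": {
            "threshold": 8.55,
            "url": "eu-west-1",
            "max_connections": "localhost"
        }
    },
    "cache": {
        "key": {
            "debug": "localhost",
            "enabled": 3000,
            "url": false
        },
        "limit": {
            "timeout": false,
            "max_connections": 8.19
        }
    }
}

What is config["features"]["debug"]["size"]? 0.17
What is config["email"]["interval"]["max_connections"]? 1024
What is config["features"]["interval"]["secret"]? 60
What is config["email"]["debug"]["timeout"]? 6.7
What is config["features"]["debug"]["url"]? False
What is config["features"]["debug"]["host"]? False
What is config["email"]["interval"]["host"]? False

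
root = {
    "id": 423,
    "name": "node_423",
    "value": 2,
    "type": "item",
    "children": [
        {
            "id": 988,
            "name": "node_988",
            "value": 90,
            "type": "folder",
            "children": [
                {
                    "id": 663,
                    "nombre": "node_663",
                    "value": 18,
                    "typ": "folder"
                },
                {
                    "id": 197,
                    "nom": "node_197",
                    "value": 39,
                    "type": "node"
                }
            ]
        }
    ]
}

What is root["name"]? "node_423"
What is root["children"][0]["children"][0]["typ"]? "folder"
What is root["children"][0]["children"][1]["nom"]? "node_197"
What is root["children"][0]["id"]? 988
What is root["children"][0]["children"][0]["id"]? 663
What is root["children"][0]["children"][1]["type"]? "node"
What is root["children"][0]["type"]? "folder"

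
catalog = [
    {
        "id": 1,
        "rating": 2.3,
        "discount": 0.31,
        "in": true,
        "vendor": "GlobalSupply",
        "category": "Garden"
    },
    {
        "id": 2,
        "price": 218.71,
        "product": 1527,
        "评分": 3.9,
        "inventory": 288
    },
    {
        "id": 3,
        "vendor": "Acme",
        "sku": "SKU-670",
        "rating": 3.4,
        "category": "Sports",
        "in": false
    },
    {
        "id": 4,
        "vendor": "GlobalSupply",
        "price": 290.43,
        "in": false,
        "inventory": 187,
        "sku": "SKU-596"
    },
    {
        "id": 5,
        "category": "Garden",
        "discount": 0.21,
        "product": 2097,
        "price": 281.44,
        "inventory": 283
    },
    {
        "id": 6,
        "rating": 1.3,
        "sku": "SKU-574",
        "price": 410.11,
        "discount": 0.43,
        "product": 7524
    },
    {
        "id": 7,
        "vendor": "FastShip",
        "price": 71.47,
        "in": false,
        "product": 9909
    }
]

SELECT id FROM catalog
[1, 2, 3, 4, 5, 6, 7]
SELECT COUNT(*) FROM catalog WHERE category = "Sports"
1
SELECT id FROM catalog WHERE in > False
[1]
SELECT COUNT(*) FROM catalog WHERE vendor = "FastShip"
1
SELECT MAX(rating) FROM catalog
3.4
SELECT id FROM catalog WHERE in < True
[3, 4, 7]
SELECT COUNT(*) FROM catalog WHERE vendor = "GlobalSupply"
2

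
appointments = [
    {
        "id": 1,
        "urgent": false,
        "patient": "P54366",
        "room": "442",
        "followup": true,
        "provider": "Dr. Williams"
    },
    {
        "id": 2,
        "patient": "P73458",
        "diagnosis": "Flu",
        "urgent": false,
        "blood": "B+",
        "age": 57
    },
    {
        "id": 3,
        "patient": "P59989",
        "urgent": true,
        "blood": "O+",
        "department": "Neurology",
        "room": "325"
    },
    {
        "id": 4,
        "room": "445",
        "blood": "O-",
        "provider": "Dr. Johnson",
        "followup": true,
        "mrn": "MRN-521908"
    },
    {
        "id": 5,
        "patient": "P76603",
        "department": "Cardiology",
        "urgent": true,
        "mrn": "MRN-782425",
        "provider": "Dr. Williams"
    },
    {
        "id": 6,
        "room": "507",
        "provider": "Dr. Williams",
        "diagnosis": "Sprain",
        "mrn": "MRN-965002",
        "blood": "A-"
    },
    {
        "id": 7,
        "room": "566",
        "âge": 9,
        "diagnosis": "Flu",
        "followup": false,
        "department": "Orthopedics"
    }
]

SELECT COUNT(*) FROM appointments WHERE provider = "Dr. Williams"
3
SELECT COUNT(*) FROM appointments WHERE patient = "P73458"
1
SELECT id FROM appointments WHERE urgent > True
[]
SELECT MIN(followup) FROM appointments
False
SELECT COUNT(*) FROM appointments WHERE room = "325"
1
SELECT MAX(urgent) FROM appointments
True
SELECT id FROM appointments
[1, 2, 3, 4, 5, 6, 7]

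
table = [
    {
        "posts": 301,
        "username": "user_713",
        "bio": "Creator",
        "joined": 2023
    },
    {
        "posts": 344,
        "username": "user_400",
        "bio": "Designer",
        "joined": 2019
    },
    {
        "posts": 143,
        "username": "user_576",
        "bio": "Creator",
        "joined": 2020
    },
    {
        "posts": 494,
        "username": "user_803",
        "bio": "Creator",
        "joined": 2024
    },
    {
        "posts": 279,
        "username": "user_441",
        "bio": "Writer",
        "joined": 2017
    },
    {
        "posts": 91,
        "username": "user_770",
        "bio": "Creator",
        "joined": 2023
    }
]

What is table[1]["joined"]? 2019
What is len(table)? 6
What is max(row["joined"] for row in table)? 2024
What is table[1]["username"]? "user_400"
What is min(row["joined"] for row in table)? 2017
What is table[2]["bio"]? "Creator"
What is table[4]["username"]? "user_441"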